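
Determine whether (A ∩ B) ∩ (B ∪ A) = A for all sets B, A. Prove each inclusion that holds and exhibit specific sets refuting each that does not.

(⟹) Let x ∈ (A ∩ B) ∩ (B ∪ A). Then x ∈ B ∩ A, from which x ∈ A.

(⟸) This inclusion fails. Take B = ∅, A = {1}; then 1 ∈ A but 1 ∉ (A ∩ B) ∩ (B ∪ A).

Only the forward inclusion holds.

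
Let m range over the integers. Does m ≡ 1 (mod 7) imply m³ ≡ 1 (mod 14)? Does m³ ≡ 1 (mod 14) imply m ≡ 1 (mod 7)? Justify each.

Neither implication holds.

[⇒] This fails: take m = 8. Then 8 ≡ 1 (mod 7), but 8³ = 512 ≡ 8 (mod 14), not 1.

[⇐] This fails: take m = 9. Then 9³ = 729 ≡ 1 (mod 14), yet 9 ≡ 2 (mod 7), not 1.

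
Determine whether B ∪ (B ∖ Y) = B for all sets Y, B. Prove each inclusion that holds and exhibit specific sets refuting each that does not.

Both inclusions hold.

Reverse inclusion. Let x ∈ B. Then either x ∈ B and x ∉ Y; or x ∈ Y ∩ B. In each case x ∈ B ∪ (B ∖ Y), so B ⊆ B ∪ (B ∖ Y).

Forward inclusion. Let x ∈ B ∪ (B ∖ Y). Then either x ∈ B and x ∉ Y; or x ∈ Y ∩ B. In each case x ∈ B, so B ∪ (B ∖ Y) ⊆ B.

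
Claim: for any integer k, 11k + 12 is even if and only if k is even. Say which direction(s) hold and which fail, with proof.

The biconditional holds.

[⇒] Suppose 11k + 12 is even. Since 11 is odd, 11k and k have the same parity, so 11k + 12 ≡ k + 12 (mod 2). As 12 is even, 11k + 12 is even exactly when k is even. Thus k is even.

[⇐] Conversely, suppose k is even; write k = 2j. Then 11k + 12 = 11·(2j) + 12 = 2·11j + 12, which is even.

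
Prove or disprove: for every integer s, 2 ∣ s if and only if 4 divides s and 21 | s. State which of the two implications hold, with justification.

(⇒) fails; (⇐) holds.

Converse. Suppose 4 ∣ s and 21 ∣ s. Any common multiple of 4 and 21 is a multiple of their lcm; here gcd(4, 21) = 1, so lcm(4, 21) = 4·21 = 84, so 84 ∣ s. Since 2 ∣ 84, it follows that 2 ∣ s.

Forward direction. This fails: take s = 2. Certainly 2 ∣ 2, but 4 ∤ 2.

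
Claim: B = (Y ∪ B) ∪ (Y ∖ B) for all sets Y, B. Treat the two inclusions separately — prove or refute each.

(⊆) Let x ∈ B. Then either x ∈ B and x ∉ Y; or x ∈ Y ∩ B. In each case x ∈ (Y ∪ B) ∪ (Y ∖ B), so B ⊆ (Y ∪ B) ∪ (Y ∖ B).

(⊇) This inclusion fails. Take Y = {1}, B = ∅; then 1 ∈ (Y ∪ B) ∪ (Y ∖ B) but 1 ∉ B.

The sets are not equal: only the forward inclusion holds.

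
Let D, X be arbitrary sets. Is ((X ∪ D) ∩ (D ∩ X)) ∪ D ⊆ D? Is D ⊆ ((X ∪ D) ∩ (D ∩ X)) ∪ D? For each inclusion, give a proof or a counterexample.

The two sets are equal.

(⊆) Let x ∈ ((X ∪ D) ∩ (D ∩ X)) ∪ D. Then either x ∈ D and x ∉ X; or x ∈ D ∩ X. In each case x ∈ D, so ((X ∪ D) ∩ (D ∩ X)) ∪ D ⊆ D.

(⊇) Let x ∈ D. Then either x ∈ D and x ∉ X; or x ∈ D ∩ X. In each case x ∈ ((X ∪ D) ∩ (D ∩ X)) ∪ D, so D ⊆ ((X ∪ D) ∩ (D ∩ X)) ∪ D.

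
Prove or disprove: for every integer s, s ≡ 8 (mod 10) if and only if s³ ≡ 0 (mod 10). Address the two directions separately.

(⟹) This fails: take s = 8. Then 8 ≡ 8 (mod 10), but 8³ = 512 ≡ 2 (mod 10), not 0.

(⟸) This fails: take s = 0. Then 0³ = 0 ≡ 0 (mod 10), yet 0 ≡ 0 (mod 10), not 8.

Neither direction holds.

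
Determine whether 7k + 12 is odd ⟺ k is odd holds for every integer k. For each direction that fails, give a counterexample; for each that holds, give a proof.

(⟹) Suppose 7k + 12 is odd. Since 7 is odd, 7k and k have the same parity, so 7k + 12 ≡ k + 12 (mod 2). As 12 is even, 7k + 12 is odd exactly when k is odd. Thus k is odd.

(⟸) Conversely, suppose k is odd; write k = 2j + 1. Then 7k + 12 = 7·(2j + 1) + 12 = 2·7j + 19, which is odd.

Both directions hold; the statement is true.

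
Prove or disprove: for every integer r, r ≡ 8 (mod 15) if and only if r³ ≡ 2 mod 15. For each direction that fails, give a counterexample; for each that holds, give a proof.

Both implications hold.

(⟹) Suppose r ≡ 8 (mod 15). Write r = 15j + 8. Then (15j + 8)³ = 3375j³ + 5400j² + 2880j + 512 = 15(225j³ + 360j² + 192j + 34) + 2, so r³ ≡ 2 (mod 15).

(⟸) Conversely, suppose r³ ≡ 2 (mod 15). The only residue r in {0, …, 14} with r³ ≡ 2 (mod 15) is r = 8, so r ≡ 8 (mod 15).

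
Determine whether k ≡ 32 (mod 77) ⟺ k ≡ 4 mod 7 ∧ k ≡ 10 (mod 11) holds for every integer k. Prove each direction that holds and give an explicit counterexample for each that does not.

Both implications hold.

[⇒] Suppose k ≡ 32 (mod 77); write k = 77j + 32. Since 7 ∣ 77, reducing mod 7 gives k ≡ 32 ≡ 4 (mod 7); since 11 ∣ 77, reducing mod 11 gives k ≡ 32 ≡ 10 (mod 11).

[⇐] Conversely, if k ≡ 4 (mod 7) and k ≡ 10 (mod 11), then by the Chinese remainder theorem k ≡ 32 (mod 77). This is exactly k ≡ 32 (mod 77).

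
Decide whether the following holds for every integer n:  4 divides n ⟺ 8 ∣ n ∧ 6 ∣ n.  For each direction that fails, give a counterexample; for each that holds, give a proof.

Forward direction. This fails: take n = 4. Certainly 4 ∣ 4, but 8 ∤ 4.

Converse. Suppose 8 ∣ n and 6 ∣ n. Any common multiple of 8 and 6 is a multiple of their lcm; here lcm(8, 6) = 8·6/gcd(8, 6) = 48/2 = 24, so 24 ∣ n. Since 4 ∣ 24, it follows that 4 ∣ n.

(⇒) fails; (⇐) holds.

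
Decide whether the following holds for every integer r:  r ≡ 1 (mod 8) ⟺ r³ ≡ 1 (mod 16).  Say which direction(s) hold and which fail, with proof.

(←) The residues r modulo 16 with r³ ≡ 1 (mod 16) are exactly {1}, and each is ≡ 1 (mod 8).

(→) This fails: take r = 9. Then 9 ≡ 1 (mod 8), but 9³ = 729 ≡ 9 (mod 16), not 1.

Not equivalent: only (⇐) holds.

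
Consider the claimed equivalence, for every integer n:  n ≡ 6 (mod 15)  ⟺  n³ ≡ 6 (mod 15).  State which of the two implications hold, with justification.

Both directions hold.

(⇐) Suppose n³ ≡ 6 (mod 15). The only residue r in {0, …, 14} with r³ ≡ 6 (mod 15) is r = 6, so n ≡ 6 (mod 15).

(⇒) Suppose n ≡ 6 (mod 15). Write n = 15j + 6. Then (15j + 6)³ = 3375j³ + 4050j² + 1620j + 216 = 15(225j³ + 270j² + 108j + 14) + 6, so n³ ≡ 6 (mod 15).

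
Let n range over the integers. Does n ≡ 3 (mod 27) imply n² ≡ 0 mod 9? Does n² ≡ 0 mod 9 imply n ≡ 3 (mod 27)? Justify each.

(←) This fails: take n = 0. Then 0² = 0 ≡ 0 (mod 9), yet 0 ≡ 0 (mod 27), not 3.

(→) Suppose n ≡ 3 (mod 27). Then n² ≡ 3² = 9 (mod 27), and since 9 ∣ 27, also n² ≡ 0 (mod 9).

The forward direction holds; the converse fails.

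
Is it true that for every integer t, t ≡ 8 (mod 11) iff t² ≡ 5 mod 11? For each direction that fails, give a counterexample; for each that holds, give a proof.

Neither implication holds.

Forward direction. This fails: take t = 8. Then 8 ≡ 8 (mod 11), but 8² = 64 ≡ 9 (mod 11), not 5.

Converse. This fails: take t = 4. Then 4² = 16 ≡ 5 (mod 11), yet 4 ≡ 4 (mod 11), not 8.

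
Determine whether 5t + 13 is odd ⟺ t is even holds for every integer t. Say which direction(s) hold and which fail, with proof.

Both implications hold.

(→) Suppose 5t + 13 is odd. Since 5 is odd, 5t and t have the same parity, so 5t + 13 ≡ t + 13 (mod 2). As 13 is odd, 5t + 13 is odd exactly when t is even. Thus t is even.

(←) Conversely, suppose t is even; write t = 2j. Then 5t + 13 = 5·(2j) + 13 = 2·5j + 13, which is odd.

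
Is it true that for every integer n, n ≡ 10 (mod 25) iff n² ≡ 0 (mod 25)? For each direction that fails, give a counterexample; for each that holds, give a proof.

Not equivalent: only (⇒) holds.

(→) Suppose n ≡ 10 (mod 25). Write n = 25j + 10. Then (25j + 10)² = 625j² + 500j + 100 = 25(25j² + 20j + 4) + 0, so n² ≡ 0 (mod 25).

(←) This fails: take n = 0. Then 0² = 0 ≡ 0 (mod 25), yet 0 ≡ 0 (mod 25), not 10.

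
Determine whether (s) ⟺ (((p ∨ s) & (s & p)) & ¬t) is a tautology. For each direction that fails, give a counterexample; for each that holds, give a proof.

The forward direction fails; the converse holds.

[⇐] Assume the antecedent. If t is true, the antecedent cannot hold. If t is false, the antecedent forces (t = F, s = T, p = T), and s holds there. Either way s holds.

[⇒] This fails. Under t = F, s = T, p = F, the left side is true but the right side is false.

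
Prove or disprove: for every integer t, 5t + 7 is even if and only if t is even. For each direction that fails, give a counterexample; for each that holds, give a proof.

(⟹) This fails: t = 5 gives 5t + 7 = 32, which is even, but 5 is odd, not even.

(⟸) This also fails: t = 2 is even, but 5t + 7 = 17 is odd, not even.

(⇒) fails and (⇐) fails.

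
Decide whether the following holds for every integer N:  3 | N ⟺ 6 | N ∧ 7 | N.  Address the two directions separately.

Only the converse holds.

(→) This fails: take N = 3. Certainly 3 ∣ 3, but 6 ∤ 3.

(←) Suppose 6 ∣ N and 7 ∣ N. Any common multiple of 6 and 7 is a multiple of their lcm; here gcd(6, 7) = 1, so lcm(6, 7) = 6·7 = 42, so 42 ∣ N. Since 3 ∣ 42, it follows that 3 ∣ N.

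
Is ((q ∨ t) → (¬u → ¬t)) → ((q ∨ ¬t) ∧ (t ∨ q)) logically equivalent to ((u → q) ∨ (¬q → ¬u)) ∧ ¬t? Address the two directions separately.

(⟹) This fails. Under t = T, q = F, u = F, the left side is true but the right side is false.

(⟸) This fails. Under t = F, q = F, u = F, the left side is false but the right side is true.

Neither direction holds.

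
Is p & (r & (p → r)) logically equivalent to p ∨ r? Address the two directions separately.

(⇒) holds; (⇐) fails.

[⇐] This fails. Under r = T, p = F, the left side is false but the right side is true.

[⇒] Assume the antecedent. If r is true, p ∨ r reduces to true regardless of the other variables. If r is false, the antecedent cannot hold. Either way p ∨ r holds.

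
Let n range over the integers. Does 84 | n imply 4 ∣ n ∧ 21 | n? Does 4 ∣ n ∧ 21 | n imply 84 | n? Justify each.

Both directions hold; the statement is true.

(⟹) If 84 ∣ n, write n = 84q. Since 84 = 21·4, n = 4·(21q), so 4 ∣ n; and since 84 = 4·21, n = 21·(4q), so 21 ∣ n.

(⟸) Suppose 4 ∣ n and 21 ∣ n. Any common multiple of 4 and 21 is a multiple of their lcm; here gcd(4, 21) = 1, so lcm(4, 21) = 4·21 = 84, so 84 ∣ n.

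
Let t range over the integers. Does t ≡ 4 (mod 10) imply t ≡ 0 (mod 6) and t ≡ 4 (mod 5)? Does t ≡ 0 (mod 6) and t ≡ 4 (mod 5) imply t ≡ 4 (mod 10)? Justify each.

[⇐] If t ≡ 0 (mod 6) and t ≡ 4 (mod 5), then by the Chinese remainder theorem t ≡ 24 (mod 30). Since 24 ≡ 4 (mod 10) and 10 ∣ 30, we get t ≡ 4 (mod 10).

[⇒] This fails: t = 4 gives 4 ≡ 4 (mod 10) but 4 ≡ 4 (mod 6), so the conjunction on the right does not hold.

Only the reverse direction holds.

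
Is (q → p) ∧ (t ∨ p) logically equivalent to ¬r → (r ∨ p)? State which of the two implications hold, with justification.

[⇒] This fails. Under r = F, t = T, p = F, q = F, the left side is true but the right side is false.

[⇐] This fails. Under r = T, t = F, p = F, q = F, the left side is false but the right side is true.

Neither implication holds.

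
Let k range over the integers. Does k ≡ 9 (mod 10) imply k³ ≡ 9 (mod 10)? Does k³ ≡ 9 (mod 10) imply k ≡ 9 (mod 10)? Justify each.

(⟸) For the converse, argue contrapositively. If k ≢ 9 (mod 10), then k is congruent to one of 0, 1, 2, 3, 4, 5, 6, 7, 8 modulo 10, and these give k³ ≡ 0, 1, 8, 7, 4, 5, 6, 3, 2 respectively — never 9.

(⟹) Suppose k ≡ 9 (mod 10). Write k = 10j + 9. Then (10j + 9)³ = 1000j³ + 2700j² + 2430j + 729 = 10(100j³ + 270j² + 243j + 72) + 9, so k³ ≡ 9 (mod 10).

Both directions hold; the statement is true.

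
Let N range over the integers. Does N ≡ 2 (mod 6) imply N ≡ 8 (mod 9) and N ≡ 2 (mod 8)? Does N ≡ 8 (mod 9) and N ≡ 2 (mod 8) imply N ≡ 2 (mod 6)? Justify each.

Only the converse holds.

(←) If N ≡ 8 (mod 9) and N ≡ 2 (mod 8), then by the Chinese remainder theorem N ≡ 26 (mod 72). Since 26 ≡ 2 (mod 6) and 6 ∣ 72, we get N ≡ 2 (mod 6).

(→) This fails: N = 32 gives 32 ≡ 2 (mod 6) but 32 ≡ 5 (mod 9), so the conjunction on the right does not hold.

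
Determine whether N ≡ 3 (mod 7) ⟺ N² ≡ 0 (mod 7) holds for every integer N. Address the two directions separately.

Neither implication holds.

(→) This fails: take N = 3. Then 3 ≡ 3 (mod 7), but 3² = 9 ≡ 2 (mod 7), not 0.

(←) This fails: take N = 0. Then 0² = 0 ≡ 0 (mod 7), yet 0 ≡ 0 (mod 7), not 3.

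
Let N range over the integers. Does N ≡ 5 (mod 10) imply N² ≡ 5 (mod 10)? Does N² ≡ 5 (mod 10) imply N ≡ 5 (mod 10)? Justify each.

(⟸) For the converse, argue contrapositively. If N ≢ 5 (mod 10), then N is congruent to one of 0, 1, 2, 3, 4, 6, 7, 8, 9 modulo 10, and these give N² ≡ 0, 1, 4, 9, 6, 6, 9, 4, 1 respectively — never 5.

(⟹) Suppose N ≡ 5 (mod 10). Write N = 10j + 5. Then (10j + 5)² = 100j² + 100j + 25 = 10(10j² + 10j + 2) + 5, so N² ≡ 5 (mod 10).

Both implications hold.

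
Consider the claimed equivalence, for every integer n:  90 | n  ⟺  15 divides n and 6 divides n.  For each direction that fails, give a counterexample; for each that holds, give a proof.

Not equivalent: only (⇒) holds.

Forward direction. If 90 ∣ n, write n = 90q. Since 90 = 6·15, n = 15·(6q), so 15 ∣ n; and since 90 = 15·6, n = 6·(15q), so 6 ∣ n.

Converse. This fails: take n = 30. Both 15 ∣ 30 and 6 ∣ 30, yet 30 is not a multiple of 90 (since 30 = 0·90 + 30), so 90 ∤ 30.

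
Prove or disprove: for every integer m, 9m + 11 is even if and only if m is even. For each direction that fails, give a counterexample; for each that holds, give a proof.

Neither implication holds.

(⇒) This fails: m = 1 gives 9m + 11 = 20, which is even, but 1 is odd, not even.

(⇐) This also fails: m = 0 is even, but 9m + 11 = 11 is odd, not even.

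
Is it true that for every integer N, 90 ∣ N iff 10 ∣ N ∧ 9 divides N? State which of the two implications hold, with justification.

Equivalent; both directions hold.

Forward direction. If 90 ∣ N, write N = 90q. Since 90 = 9·10, N = 10·(9q), so 10 ∣ N; and since 90 = 10·9, N = 9·(10q), so 9 ∣ N.

Converse. Suppose 10 ∣ N and 9 ∣ N. Any common multiple of 10 and 9 is a multiple of their lcm; here gcd(10, 9) = 1, so lcm(10, 9) = 10·9 = 90, so 90 ∣ N.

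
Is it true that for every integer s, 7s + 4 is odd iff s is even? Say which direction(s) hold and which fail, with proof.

Neither direction holds.

Forward direction. This fails: s = 1 gives 7s + 4 = 11, which is odd, but 1 is odd, not even.

Converse. This also fails: s = 2 is even, but 7s + 4 = 18 is even, not odd.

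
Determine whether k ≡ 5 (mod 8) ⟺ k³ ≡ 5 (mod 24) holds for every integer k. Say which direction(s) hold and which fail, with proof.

(⇒) This fails: take k = 13. Then 13 ≡ 5 (mod 8), but 13³ = 2197 ≡ 13 (mod 24), not 5.

(⇐) Conversely, the residues r modulo 24 with r³ ≡ 5 (mod 24) are exactly {5}, and each is ≡ 5 (mod 8).

Only the reverse direction holds.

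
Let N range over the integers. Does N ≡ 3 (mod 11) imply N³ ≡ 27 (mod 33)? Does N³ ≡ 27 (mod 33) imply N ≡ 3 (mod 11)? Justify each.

(→) This fails: take N = 14. Then 14 ≡ 3 (mod 11), but 14³ = 2744 ≡ 5 (mod 33), not 27.

(←) Conversely, the residues r modulo 33 with r³ ≡ 27 (mod 33) are exactly {3}, and each is ≡ 3 (mod 11).

The forward direction fails; the converse holds.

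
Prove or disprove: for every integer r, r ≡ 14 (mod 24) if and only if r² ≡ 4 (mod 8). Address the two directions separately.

Not equivalent: only (⇒) holds.

(⟹) Suppose r ≡ 14 (mod 24). Then r² ≡ 14² = 196 (mod 24), and since 8 ∣ 24, also r² ≡ 4 (mod 8).

(⟸) This fails: take r = 2. Then 2² = 4 ≡ 4 (mod 8), yet 2 ≡ 2 (mod 24), not 14.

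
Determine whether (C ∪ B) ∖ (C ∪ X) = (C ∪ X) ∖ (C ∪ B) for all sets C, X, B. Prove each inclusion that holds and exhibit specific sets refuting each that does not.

(⊆) fails and (⊇) fails.

(⟹) This inclusion fails. Take C = ∅, X = ∅, B = {1}; then 1 ∈ (C ∪ B) ∖ (C ∪ X) but 1 ∉ (C ∪ X) ∖ (C ∪ B).

(⟸) This inclusion fails. Take C = ∅, X = {1}, B = ∅; then 1 ∈ (C ∪ X) ∖ (C ∪ B) but 1 ∉ (C ∪ B) ∖ (C ∪ X).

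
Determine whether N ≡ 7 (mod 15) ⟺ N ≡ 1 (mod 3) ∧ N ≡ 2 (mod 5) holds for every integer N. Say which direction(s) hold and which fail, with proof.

[⇒] Suppose N ≡ 7 (mod 15); write N = 15j + 7. Since 3 ∣ 15, reducing mod 3 gives N ≡ 7 ≡ 1 (mod 3); since 5 ∣ 15, reducing mod 5 gives N ≡ 7 ≡ 2 (mod 5).

[⇐] Conversely, if N ≡ 1 (mod 3) and N ≡ 2 (mod 5), then by the Chinese remainder theorem N ≡ 7 (mod 15). This is exactly N ≡ 7 (mod 15).

Equivalent; both directions hold.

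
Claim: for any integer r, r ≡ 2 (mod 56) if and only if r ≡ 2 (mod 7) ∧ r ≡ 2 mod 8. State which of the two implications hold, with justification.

(←) If r ≡ 2 (mod 7) and r ≡ 2 (mod 8), then by the Chinese remainder theorem r ≡ 2 (mod 56). This is exactly r ≡ 2 (mod 56).

(→) Suppose r ≡ 2 (mod 56); write r = 56j + 2. Since 7 ∣ 56, reducing mod 7 gives r ≡ 2 (mod 7); since 8 ∣ 56, reducing mod 8 gives r ≡ 2 (mod 8).

Both implications hold.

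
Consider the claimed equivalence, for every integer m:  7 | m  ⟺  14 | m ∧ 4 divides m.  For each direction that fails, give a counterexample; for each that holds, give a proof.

Forward direction. This fails: take m = 7. Certainly 7 ∣ 7, but 14 ∤ 7.

Converse. Suppose 14 ∣ m and 4 ∣ m. Any common multiple of 14 and 4 is a multiple of their lcm; here lcm(14, 4) = 14·4/gcd(14, 4) = 56/2 = 28, so 28 ∣ m. Since 7 ∣ 28, it follows that 7 ∣ m.

Only the converse holds.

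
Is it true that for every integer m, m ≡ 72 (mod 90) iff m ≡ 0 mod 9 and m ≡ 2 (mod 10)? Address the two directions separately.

Equivalent; both directions hold.

Forward direction. Suppose m ≡ 72 (mod 90); write m = 90j + 72. Since 9 ∣ 90, reducing mod 9 gives m ≡ 72 ≡ 0 (mod 9); since 10 ∣ 90, reducing mod 10 gives m ≡ 72 ≡ 2 (mod 10).

Converse. If m ≡ 0 (mod 9) and m ≡ 2 (mod 10), then by the Chinese remainder theorem m ≡ 72 (mod 90). This is exactly m ≡ 72 (mod 90).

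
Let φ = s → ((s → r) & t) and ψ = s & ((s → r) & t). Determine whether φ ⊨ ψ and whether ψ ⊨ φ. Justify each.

Forward direction. This fails. Under r = F, t = F, s = F, the left side is true but the right side is false.

Converse. Assume the antecedent. If r is true, the antecedent forces (r = T, t = T, s = T), and s → ((s → r) & t) holds there. If r is false, the antecedent cannot hold. Either way s → ((s → r) & t) holds.

(⇒) fails; (⇐) holds.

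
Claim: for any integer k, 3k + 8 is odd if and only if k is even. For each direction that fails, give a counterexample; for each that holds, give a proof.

Forward direction. This fails: k = 3 gives 3k + 8 = 17, which is odd, but 3 is odd, not even.

Converse. This also fails: k = 4 is even, but 3k + 8 = 20 is even, not odd.

Neither direction holds.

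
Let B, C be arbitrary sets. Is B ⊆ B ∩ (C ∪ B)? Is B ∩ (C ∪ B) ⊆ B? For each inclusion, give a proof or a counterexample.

(⊆) Let x ∈ B. Then either x ∈ B and x ∉ C; or x ∈ B ∩ C. In each case x ∈ B ∩ (C ∪ B), so B ⊆ B ∩ (C ∪ B).

(⊇) Let x ∈ B ∩ (C ∪ B). Then either x ∈ B and x ∉ C; or x ∈ B ∩ C. In each case x ∈ B, so B ∩ (C ∪ B) ⊆ B.

The two sets are equal.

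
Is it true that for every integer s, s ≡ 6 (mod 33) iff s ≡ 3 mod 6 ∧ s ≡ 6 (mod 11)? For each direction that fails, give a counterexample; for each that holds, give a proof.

Forward direction. This fails: s = 6 gives 6 ≡ 6 (mod 33) but 6 ≡ 0 (mod 6), so the conjunction on the right does not hold.

Converse. If s ≡ 3 (mod 6) and s ≡ 6 (mod 11), then by the Chinese remainder theorem s ≡ 39 (mod 66). Since 39 ≡ 6 (mod 33) and 33 ∣ 66, we get s ≡ 6 (mod 33).

Only the converse holds.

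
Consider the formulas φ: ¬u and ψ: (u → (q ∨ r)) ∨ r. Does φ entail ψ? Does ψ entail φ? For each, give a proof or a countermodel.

Not equivalent: only (⇒) holds.

(⟹) Assume the antecedent. If q is true, (u → (q ∨ r)) ∨ r reduces to true regardless of the other variables. If q is false, the antecedent forces (q = F, r = F, u = F) or (q = F, r = T, u = F), and (u → (q ∨ r)) ∨ r holds there. Either way (u → (q ∨ r)) ∨ r holds.

(⟸) This fails. Under q = T, r = F, u = T, the left side is false but the right side is true.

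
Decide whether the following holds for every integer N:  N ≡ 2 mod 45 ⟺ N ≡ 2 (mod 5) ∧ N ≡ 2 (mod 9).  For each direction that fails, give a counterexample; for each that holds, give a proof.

Both implications hold.

Forward direction. Suppose N ≡ 2 (mod 45); write N = 45j + 2. Since 5 ∣ 45, reducing mod 5 gives N ≡ 2 (mod 5); since 9 ∣ 45, reducing mod 9 gives N ≡ 2 (mod 9).

Converse. If N ≡ 2 (mod 5) and N ≡ 2 (mod 9), then by the Chinese remainder theorem N ≡ 2 (mod 45). This is exactly N ≡ 2 (mod 45).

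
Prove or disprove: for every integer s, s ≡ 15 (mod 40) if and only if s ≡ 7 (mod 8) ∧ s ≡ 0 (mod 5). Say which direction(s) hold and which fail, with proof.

Equivalent; both directions hold.

[⇒] Suppose s ≡ 15 (mod 40); write s = 40j + 15. Since 8 ∣ 40, reducing mod 8 gives s ≡ 15 ≡ 7 (mod 8); since 5 ∣ 40, reducing mod 5 gives s ≡ 15 ≡ 0 (mod 5).

[⇐] Conversely, if s ≡ 7 (mod 8) and s ≡ 0 (mod 5), then by the Chinese remainder theorem s ≡ 15 (mod 40). This is exactly s ≡ 15 (mod 40).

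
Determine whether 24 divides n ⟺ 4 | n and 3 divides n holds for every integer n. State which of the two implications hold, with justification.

Not equivalent: only (⇒) holds.

(⟹) If 24 ∣ n, write n = 24q. Since 24 = 6·4, n = 4·(6q), so 4 ∣ n; and since 24 = 8·3, n = 3·(8q), so 3 ∣ n.

(⟸) This fails: take n = 12. Both 4 ∣ 12 and 3 ∣ 12, yet 12 is not a multiple of 24 (since 12 = 0·24 + 12), so 24 ∤ 12.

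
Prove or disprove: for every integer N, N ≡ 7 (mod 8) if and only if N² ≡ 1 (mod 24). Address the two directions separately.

Both directions fail.

(⇒) This fails: take N = 15. Then 15 ≡ 7 (mod 8), but 15² = 225 ≡ 9 (mod 24), not 1.

(⇐) This fails: take N = 1. Then 1² = 1 ≡ 1 (mod 24), yet 1 ≡ 1 (mod 8), not 7.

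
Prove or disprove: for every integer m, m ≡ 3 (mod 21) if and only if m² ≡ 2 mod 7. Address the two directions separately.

The forward direction holds; the converse fails.

(⟹) Suppose m ≡ 3 (mod 21). Then m² ≡ 3² = 9 (mod 21), and since 7 ∣ 21, also m² ≡ 2 (mod 7).

(⟸) This fails: take m = 4. Then 4² = 16 ≡ 2 (mod 7), yet 4 ≡ 4 (mod 21), not 3.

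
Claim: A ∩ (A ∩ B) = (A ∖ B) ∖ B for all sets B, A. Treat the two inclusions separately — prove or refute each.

Both inclusions fail.

(⊆) This inclusion fails. Take B = {1}, A = {1}; then 1 ∈ A ∩ (A ∩ B) but 1 ∉ (A ∖ B) ∖ B.

(⊇) This inclusion fails. Take B = ∅, A = {1}; then 1 ∈ (A ∖ B) ∖ B but 1 ∉ A ∩ (A ∩ B).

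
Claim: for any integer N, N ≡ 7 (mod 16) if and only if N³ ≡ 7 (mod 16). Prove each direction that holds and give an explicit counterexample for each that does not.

(←) Suppose N³ ≡ 7 (mod 16). The only residue r in {0, …, 15} with r³ ≡ 7 (mod 16) is r = 7, so N ≡ 7 (mod 16).

(→) Suppose N ≡ 7 (mod 16). Write N = 16j + 7. Then (16j + 7)³ = 4096j³ + 5376j² + 2352j + 343 = 16(256j³ + 336j² + 147j + 21) + 7, so N³ ≡ 7 (mod 16).

Both directions hold; the statement is true.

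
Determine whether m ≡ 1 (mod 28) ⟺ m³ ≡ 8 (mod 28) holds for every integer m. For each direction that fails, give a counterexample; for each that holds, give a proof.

[⇒] This fails: take m = 1. Then 1 ≡ 1 (mod 28), but 1³ = 1 ≡ 1 (mod 28), not 8.

[⇐] This fails: take m = 2. Then 2³ = 8 ≡ 8 (mod 28), yet 2 ≡ 2 (mod 28), not 1.

Neither direction holds.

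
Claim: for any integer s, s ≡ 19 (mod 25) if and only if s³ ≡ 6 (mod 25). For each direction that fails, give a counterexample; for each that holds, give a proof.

Forward direction. This fails: take s = 19. Then 19 ≡ 19 (mod 25), but 19³ = 6859 ≡ 9 (mod 25), not 6.

Converse. This fails: take s = 11. Then 11³ = 1331 ≡ 6 (mod 25), yet 11 ≡ 11 (mod 25), not 19.

Neither direction holds.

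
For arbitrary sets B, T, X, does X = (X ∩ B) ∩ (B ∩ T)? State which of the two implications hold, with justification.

(⊆) This inclusion fails. Take B = ∅, T = ∅, X = {1}; then 1 ∈ X but 1 ∉ (X ∩ B) ∩ (B ∩ T).

(⊇) Let x ∈ (X ∩ B) ∩ (B ∩ T). Then x ∈ B ∩ T ∩ X, from which x ∈ X.

(⊆) fails; (⊇) holds.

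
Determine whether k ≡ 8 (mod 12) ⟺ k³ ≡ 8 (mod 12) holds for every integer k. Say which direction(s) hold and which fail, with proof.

(→) Suppose k ≡ 8 (mod 12). Write k = 12j + 8. Then (12j + 8)³ = 1728j³ + 3456j² + 2304j + 512 = 12(144j³ + 288j² + 192j + 42) + 8, so k³ ≡ 8 (mod 12).

(←) This fails: take k = 2. Then 2³ = 8 ≡ 8 (mod 12), yet 2 ≡ 2 (mod 12), not 8.

(⇒) holds; (⇐) fails.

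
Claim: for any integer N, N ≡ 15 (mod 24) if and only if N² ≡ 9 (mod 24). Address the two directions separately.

(⇐) This fails: take N = 3. Then 3² = 9 ≡ 9 (mod 24), yet 3 ≡ 3 (mod 24), not 15.

(⇒) Suppose N ≡ 15 (mod 24). Write N = 24j + 15. Then (24j + 15)² = 576j² + 720j + 225 = 24(24j² + 30j + 9) + 9, so N² ≡ 9 (mod 24).

Only the forward direction holds.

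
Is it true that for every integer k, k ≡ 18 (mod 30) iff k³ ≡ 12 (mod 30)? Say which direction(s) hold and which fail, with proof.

(⇒) Suppose k ≡ 18 (mod 30). Write k = 30j + 18. Then (30j + 18)³ = 27000j³ + 48600j² + 29160j + 5832 = 30(900j³ + 1620j² + 972j + 194) + 12, so k³ ≡ 12 (mod 30).

(⇐) Conversely, suppose k³ ≡ 12 (mod 30). The only residue r in {0, …, 29} with r³ ≡ 12 (mod 30) is r = 18, so k ≡ 18 (mod 30).

Equivalent; both directions hold.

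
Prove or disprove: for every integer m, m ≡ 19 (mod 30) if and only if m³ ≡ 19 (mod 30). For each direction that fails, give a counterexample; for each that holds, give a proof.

Both directions hold.

(⇒) Suppose m ≡ 19 (mod 30). Write m = 30j + 19. Then (30j + 19)³ = 27000j³ + 51300j² + 32490j + 6859 = 30(900j³ + 1710j² + 1083j + 228) + 19, so m³ ≡ 19 (mod 30).

(⇐) Conversely, suppose m³ ≡ 19 (mod 30). The only residue r in {0, …, 29} with r³ ≡ 19 (mod 30) is r = 19, so m ≡ 19 (mod 30).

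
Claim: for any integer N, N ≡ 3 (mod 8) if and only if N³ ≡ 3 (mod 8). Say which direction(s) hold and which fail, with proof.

Both implications hold.

Forward direction. Suppose N ≡ 3 (mod 8). Write N = 8j + 3. Then (8j + 3)³ = 512j³ + 576j² + 216j + 27 = 8(64j³ + 72j² + 27j + 3) + 3, so N³ ≡ 3 (mod 8).

Converse. For the converse, argue contrapositively. If N ≢ 3 (mod 8), then N is congruent to one of 0, 1, 2, 4, 5, 6, 7 modulo 8, and these give N³ ≡ 0, 1, 0, 0, 5, 0, 7 respectively — never 3.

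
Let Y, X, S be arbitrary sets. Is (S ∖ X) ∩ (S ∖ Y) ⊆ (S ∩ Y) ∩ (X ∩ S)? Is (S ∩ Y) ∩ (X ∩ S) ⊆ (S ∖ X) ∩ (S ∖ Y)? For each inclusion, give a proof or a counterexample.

Both inclusions fail.

(⟹) This inclusion fails. Take Y = ∅, X = ∅, S = {1}; then 1 ∈ (S ∖ X) ∩ (S ∖ Y) but 1 ∉ (S ∩ Y) ∩ (X ∩ S).

(⟸) This inclusion fails. Take Y = {1}, X = {1}, S = {1}; then 1 ∈ (S ∩ Y) ∩ (X ∩ S) but 1 ∉ (S ∖ X) ∩ (S ∖ Y).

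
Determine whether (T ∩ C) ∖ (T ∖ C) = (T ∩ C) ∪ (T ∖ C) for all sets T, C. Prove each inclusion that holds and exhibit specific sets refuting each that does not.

(⟹) Let x ∈ (T ∩ C) ∖ (T ∖ C). Then x ∈ T ∩ C, from which x ∈ (T ∩ C) ∪ (T ∖ C).

(⟸) This inclusion fails. Take T = {1}, C = ∅; then 1 ∈ (T ∩ C) ∪ (T ∖ C) but 1 ∉ (T ∩ C) ∖ (T ∖ C).

(⊆) holds; (⊇) fails.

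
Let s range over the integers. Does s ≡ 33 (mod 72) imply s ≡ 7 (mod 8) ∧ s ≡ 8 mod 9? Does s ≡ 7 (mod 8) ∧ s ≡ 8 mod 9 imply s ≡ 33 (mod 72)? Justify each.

(⇒) fails and (⇐) fails.

(→) This fails: s = 33 gives 33 ≡ 33 (mod 72) but 33 ≡ 1 (mod 8), so the conjunction on the right does not hold.

(←) This fails: s = 71 satisfies both congruences on the right (71 ≡ 7 mod 8 and 71 ≡ 8 mod 9) yet 71 ≡ 71 (mod 72), not 33.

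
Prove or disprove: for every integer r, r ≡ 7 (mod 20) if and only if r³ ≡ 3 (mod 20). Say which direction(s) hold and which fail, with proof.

(⟸) Suppose r³ ≡ 3 (mod 20). The only residue r in {0, …, 19} with r³ ≡ 3 (mod 20) is r = 7, so r ≡ 7 (mod 20).

(⟹) Suppose r ≡ 7 (mod 20). Write r = 20j + 7. Then (20j + 7)³ = 8000j³ + 8400j² + 2940j + 343 = 20(400j³ + 420j² + 147j + 17) + 3, so r³ ≡ 3 (mod 20).

Both directions hold; the statement is true.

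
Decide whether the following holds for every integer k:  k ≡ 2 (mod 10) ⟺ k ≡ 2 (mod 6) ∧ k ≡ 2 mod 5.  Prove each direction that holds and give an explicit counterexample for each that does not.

Not equivalent: only (⇐) holds.

Forward direction. This fails: k = 12 gives 12 ≡ 2 (mod 10) but 12 ≡ 0 (mod 6), so the conjunction on the right does not hold.

Converse. If k ≡ 2 (mod 6) and k ≡ 2 (mod 5), then by the Chinese remainder theorem k ≡ 2 (mod 30). Since 2 ≡ 2 (mod 10) and 10 ∣ 30, we get k ≡ 2 (mod 10).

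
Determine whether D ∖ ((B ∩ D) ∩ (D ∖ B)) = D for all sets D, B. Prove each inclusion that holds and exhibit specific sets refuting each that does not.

Both inclusions hold; the sets are equal.

(⟹) Let x ∈ D ∖ ((B ∩ D) ∩ (D ∖ B)). Then either x ∈ D and x ∉ B; or x ∈ D ∩ B. In each case x ∈ D, so D ∖ ((B ∩ D) ∩ (D ∖ B)) ⊆ D.

(⟸) Let x ∈ D. Then either x ∈ D and x ∉ B; or x ∈ D ∩ B. In each case x ∈ D ∖ ((B ∩ D) ∩ (D ∖ B)), so D ⊆ D ∖ ((B ∩ D) ∩ (D ∖ B)).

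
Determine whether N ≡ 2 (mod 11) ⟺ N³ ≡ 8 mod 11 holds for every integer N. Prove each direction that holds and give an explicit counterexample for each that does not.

Both directions hold.

(←) For the converse, argue contrapositively. If N ≢ 2 (mod 11), then N is congruent to one of 0, 1, 3, 4, 5, 6, 7, 8, 9, 10 modulo 11, and these give N³ ≡ 0, 1, 5, 9, 4, 7, 2, 6, 3, 10 respectively — never 8.

(→) Suppose N ≡ 2 (mod 11). Write N = 11j + 2. Then (11j + 2)³ = 1331j³ + 726j² + 132j + 8 = 11(121j³ + 66j² + 12j) + 8, so N³ ≡ 8 (mod 11).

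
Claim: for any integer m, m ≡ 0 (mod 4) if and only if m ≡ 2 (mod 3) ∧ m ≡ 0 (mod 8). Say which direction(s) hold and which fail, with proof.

Only the reverse direction holds.

[⇒] This fails: m = 0 gives 0 ≡ 0 (mod 4) but 0 ≡ 0 (mod 3), so the conjunction on the right does not hold.

[⇐] Conversely, if m ≡ 2 (mod 3) and m ≡ 0 (mod 8), then by the Chinese remainder theorem m ≡ 8 (mod 24). Since 8 ≡ 0 (mod 4) and 4 ∣ 24, we get m ≡ 0 (mod 4).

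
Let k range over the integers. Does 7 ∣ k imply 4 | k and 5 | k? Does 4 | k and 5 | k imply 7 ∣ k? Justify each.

Forward direction. This fails: take k = 7. Certainly 7 ∣ 7, but 4 ∤ 7.

Converse. This fails: take k = 20. Both 4 ∣ 20 and 5 ∣ 20, yet 20 is not a multiple of 7 (since 20 = 2·7 + 6), so 7 ∤ 20.

(⇒) fails and (⇐) fails.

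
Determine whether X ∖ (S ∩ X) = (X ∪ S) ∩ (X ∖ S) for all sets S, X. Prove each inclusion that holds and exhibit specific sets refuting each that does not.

Both inclusions hold; the sets are equal.

(⊆) Let x ∈ X ∖ (S ∩ X). Then x ∈ X and x ∉ S, from which x ∈ (X ∪ S) ∩ (X ∖ S).

(⊇) Let x ∈ (X ∪ S) ∩ (X ∖ S). Then x ∈ X and x ∉ S, from which x ∈ X ∖ (S ∩ X).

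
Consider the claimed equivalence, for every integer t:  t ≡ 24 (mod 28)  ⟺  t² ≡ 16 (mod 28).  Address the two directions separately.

(⟹) Suppose t ≡ 24 (mod 28). Write t = 28j + 24. Then (28j + 24)² = 784j² + 1344j + 576 = 28(28j² + 48j + 20) + 16, so t² ≡ 16 (mod 28).

(⟸) This fails: take t = 4. Then 4² = 16 ≡ 16 (mod 28), yet 4 ≡ 4 (mod 28), not 24.

Only the forward implication holds.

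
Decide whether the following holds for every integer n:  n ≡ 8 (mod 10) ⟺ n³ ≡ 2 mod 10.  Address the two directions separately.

Both implications hold.

(⇒) Suppose n ≡ 8 (mod 10). Write n = 10j + 8. Then (10j + 8)³ = 1000j³ + 2400j² + 1920j + 512 = 10(100j³ + 240j² + 192j + 51) + 2, so n³ ≡ 2 (mod 10).

(⇐) For the converse, argue contrapositively. If n ≢ 8 (mod 10), then n is congruent to one of 0, 1, 2, 3, 4, 5, 6, 7, 9 modulo 10, and these give n³ ≡ 0, 1, 8, 7, 4, 5, 6, 3, 9 respectively — never 2.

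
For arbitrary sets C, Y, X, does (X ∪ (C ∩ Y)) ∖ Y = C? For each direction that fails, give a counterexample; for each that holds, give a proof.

Both inclusions fail.

Forward inclusion. This inclusion fails. Take C = ∅, Y = ∅, X = {1}; then 1 ∈ (X ∪ (C ∩ Y)) ∖ Y but 1 ∉ C.

Reverse inclusion. This inclusion fails. Take C = {1}, Y = ∅, X = ∅; then 1 ∈ C but 1 ∉ (X ∪ (C ∩ Y)) ∖ Y.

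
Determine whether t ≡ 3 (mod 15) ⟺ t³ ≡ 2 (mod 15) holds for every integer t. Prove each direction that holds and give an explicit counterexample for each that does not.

[⇒] This fails: take t = 3. Then 3 ≡ 3 (mod 15), but 3³ = 27 ≡ 12 (mod 15), not 2.

[⇐] This fails: take t = 8. Then 8³ = 512 ≡ 2 (mod 15), yet 8 ≡ 8 (mod 15), not 3.

Both directions fail.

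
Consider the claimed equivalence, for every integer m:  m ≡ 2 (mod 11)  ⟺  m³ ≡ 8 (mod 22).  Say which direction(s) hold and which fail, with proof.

Only the converse holds.

Converse. The residues r modulo 22 with r³ ≡ 8 (mod 22) are exactly {2}, and each is ≡ 2 (mod 11).

Forward direction. This fails: take m = 13. Then 13 ≡ 2 (mod 11), but 13³ = 2197 ≡ 19 (mod 22), not 8.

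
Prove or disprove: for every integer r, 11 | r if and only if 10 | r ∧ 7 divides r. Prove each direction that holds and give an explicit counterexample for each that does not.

Both directions fail.

[⇒] This fails: take r = 11. Certainly 11 ∣ 11, but 10 ∤ 11.

[⇐] This fails: take r = 70. Both 10 ∣ 70 and 7 ∣ 70, yet 70 is not a multiple of 11 (since 70 = 6·11 + 4), so 11 ∤ 70.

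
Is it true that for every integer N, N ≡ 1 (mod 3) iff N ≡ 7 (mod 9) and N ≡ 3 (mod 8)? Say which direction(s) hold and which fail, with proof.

Only the converse holds.

(⟹) This fails: N = 1 gives 1 ≡ 1 (mod 3) but 1 ≡ 1 (mod 9), so the conjunction on the right does not hold.

(⟸) Conversely, if N ≡ 7 (mod 9) and N ≡ 3 (mod 8), then by the Chinese remainder theorem N ≡ 43 (mod 72). Since 43 ≡ 1 (mod 3) and 3 ∣ 72, we get N ≡ 1 (mod 3).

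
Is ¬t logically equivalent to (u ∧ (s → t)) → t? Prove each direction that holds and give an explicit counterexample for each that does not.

Forward direction. This fails. Under t = F, s = F, u = T, the left side is true but the right side is false.

Converse. This fails. Under t = T, s = F, u = F, the left side is false but the right side is true.

(⇒) fails and (⇐) fails.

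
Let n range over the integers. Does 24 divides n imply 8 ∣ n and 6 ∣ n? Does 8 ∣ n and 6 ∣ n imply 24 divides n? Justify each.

Both directions hold; the statement is true.

Forward direction. If 24 ∣ n, write n = 24q. Since 24 = 3·8, n = 8·(3q), so 8 ∣ n; and since 24 = 4·6, n = 6·(4q), so 6 ∣ n.

Converse. Suppose 8 ∣ n and 6 ∣ n. Any common multiple of 8 and 6 is a multiple of their lcm; here lcm(8, 6) = 8·6/gcd(8, 6) = 48/2 = 24, so 24 ∣ n.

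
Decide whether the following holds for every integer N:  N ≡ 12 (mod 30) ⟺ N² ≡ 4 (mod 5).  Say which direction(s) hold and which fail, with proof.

Only the forward direction holds.

(⟹) Suppose N ≡ 12 (mod 30). Then N² ≡ 12² = 144 (mod 30), and since 5 ∣ 30, also N² ≡ 4 (mod 5).

(⟸) This fails: take N = 2. Then 2² = 4 ≡ 4 (mod 5), yet 2 ≡ 2 (mod 30), not 12.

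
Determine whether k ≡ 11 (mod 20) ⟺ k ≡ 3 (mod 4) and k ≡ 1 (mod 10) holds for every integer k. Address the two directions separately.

Both implications hold.

Forward direction. Suppose k ≡ 11 (mod 20); write k = 20j + 11. Since 4 ∣ 20, reducing mod 4 gives k ≡ 11 ≡ 3 (mod 4); since 10 ∣ 20, reducing mod 10 gives k ≡ 11 ≡ 1 (mod 10).

Converse. If k ≡ 3 (mod 4) and k ≡ 1 (mod 10), then by the Chinese remainder theorem k ≡ 11 (mod 20). This is exactly k ≡ 11 (mod 20).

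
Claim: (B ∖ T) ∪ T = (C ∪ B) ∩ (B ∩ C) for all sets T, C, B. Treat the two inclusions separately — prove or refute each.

(⟹) This inclusion fails. Take T = {1}, C = ∅, B = ∅; then 1 ∈ (B ∖ T) ∪ T but 1 ∉ (C ∪ B) ∩ (B ∩ C).

(⟸) Let x ∈ (C ∪ B) ∩ (B ∩ C). Then either x ∈ C ∩ B and x ∉ T; or x ∈ T ∩ C ∩ B. In each case x ∈ (B ∖ T) ∪ T, so (C ∪ B) ∩ (B ∩ C) ⊆ (B ∖ T) ∪ T.

Only the reverse inclusion holds.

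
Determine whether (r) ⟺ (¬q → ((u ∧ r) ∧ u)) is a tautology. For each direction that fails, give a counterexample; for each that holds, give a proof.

Forward direction. This fails. Under u = F, r = T, q = F, the left side is true but the right side is false.

Converse. This fails. Under u = F, r = F, q = T, the left side is false but the right side is true.

(⇒) fails and (⇐) fails.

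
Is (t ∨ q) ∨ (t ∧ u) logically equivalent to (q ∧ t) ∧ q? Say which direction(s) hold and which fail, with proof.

(⇒) fails; (⇐) holds.

(⟸) Assume the antecedent. If q is true, (t ∨ q) ∨ (t ∧ u) reduces to true regardless of the other variables. If q is false, the antecedent cannot hold. Either way (t ∨ q) ∨ (t ∧ u) holds.

(⟹) This fails. Under q = T, t = F, u = F, the left side is true but the right side is false.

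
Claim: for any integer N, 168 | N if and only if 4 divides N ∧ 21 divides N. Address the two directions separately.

Only the forward implication holds.

(→) If 168 ∣ N, write N = 168q. Since 168 = 42·4, N = 4·(42q), so 4 ∣ N; and since 168 = 8·21, N = 21·(8q), so 21 ∣ N.

(←) This fails: take N = 84. Both 4 ∣ 84 and 21 ∣ 84, yet 84 is not a multiple of 168 (since 84 = 0·168 + 84), so 168 ∤ 84.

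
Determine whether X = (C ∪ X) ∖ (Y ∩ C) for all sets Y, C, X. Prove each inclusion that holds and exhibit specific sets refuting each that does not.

(⟹) This inclusion fails. Take Y = {1}, C = {1}, X = {1}; then 1 ∈ X but 1 ∉ (C ∪ X) ∖ (Y ∩ C).

(⟸) This inclusion fails. Take Y = ∅, C = {1}, X = ∅; then 1 ∈ (C ∪ X) ∖ (Y ∩ C) but 1 ∉ X.

Both inclusions fail.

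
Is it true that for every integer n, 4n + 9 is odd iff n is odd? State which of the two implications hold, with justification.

(⟹) This fails: take n = 0. Then 4n + 9 = 9, which is odd, yet n = 0 is even, not odd.

(⟸) Suppose n is odd. Since 4 is even, 4n is even for every n, so 4n + 9 has the same parity as 9, which is odd. Hence 4n + 9 is odd.

Only the converse holds.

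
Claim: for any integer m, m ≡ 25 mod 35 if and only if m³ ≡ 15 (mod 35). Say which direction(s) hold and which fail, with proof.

(⇒) holds; (⇐) fails.

(→) Suppose m ≡ 25 mod 35. Write m = 35j + 25. Then (35j + 25)³ = 42875j³ + 91875j² + 65625j + 15625 = 35(1225j³ + 2625j² + 1875j + 446) + 15, so m³ ≡ 15 (mod 35).

(←) This fails: take m = 15. Then 15³ = 3375 ≡ 15 (mod 35), yet 15 ≡ 15 (mod 35), not 25.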